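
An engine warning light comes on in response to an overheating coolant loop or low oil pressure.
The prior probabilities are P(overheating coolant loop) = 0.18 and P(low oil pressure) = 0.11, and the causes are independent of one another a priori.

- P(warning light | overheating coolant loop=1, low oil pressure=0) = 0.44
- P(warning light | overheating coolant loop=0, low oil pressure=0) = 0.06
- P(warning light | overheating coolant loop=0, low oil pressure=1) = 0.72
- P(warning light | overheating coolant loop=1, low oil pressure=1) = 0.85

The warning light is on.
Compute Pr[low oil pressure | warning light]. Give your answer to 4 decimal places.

Weight on low oil pressure=true, given the evidence: 0.064944 + 0.016830 = 0.081774
Denominator P(warning light): 0.06·0.82·0.89 + 0.72·0.82·0.11 + 0.44·0.18·0.89 + 0.85·0.18·0.11 = 0.196050
P(low oil pressure | warning light) = 0.081774/0.196050 ≈ 0.4171

Pr[low oil pressure | warning light] ≈ 0.4171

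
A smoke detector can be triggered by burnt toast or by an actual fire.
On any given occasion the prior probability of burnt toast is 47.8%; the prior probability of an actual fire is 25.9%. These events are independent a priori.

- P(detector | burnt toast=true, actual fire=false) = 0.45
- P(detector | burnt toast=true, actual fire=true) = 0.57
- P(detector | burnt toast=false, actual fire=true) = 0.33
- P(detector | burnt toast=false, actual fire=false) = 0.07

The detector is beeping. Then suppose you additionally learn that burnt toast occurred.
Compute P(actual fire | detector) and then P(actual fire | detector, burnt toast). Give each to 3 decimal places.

Sum P(detector|·) weighted by the priors over the 4 (burnt toast, actual fire) configurations:
  P(detector) = 0.07*0.522*0.741 + 0.33*0.522*0.259 + 0.45*0.478*0.741 + 0.57*0.478*0.259
        = 0.027076 + 0.044615 + 0.159389 + 0.070567 = 0.301647
Configurations with actual fire contribute 0.115182, so
  P(actual fire | detector) = 0.115182 / 0.301647 ≈ 0.382

With the extra evidence:
Numerator (weight on configurations with actual fire): 0.57*0.259 = 0.147630
Normalizer over all consistent configurations: 0.45*0.741 + 0.57*0.259 = 0.481080
P(actual fire | detector, burnt toast) = 0.147630/0.481080 ≈ 0.307
Conditioning on burnt toast lowers the posterior on actual fire: the classic explaining-away effect in a common-effect structure.

P(actual fire | detector) ≈ 0.382; P(actual fire | detector, burnt toast) ≈ 0.307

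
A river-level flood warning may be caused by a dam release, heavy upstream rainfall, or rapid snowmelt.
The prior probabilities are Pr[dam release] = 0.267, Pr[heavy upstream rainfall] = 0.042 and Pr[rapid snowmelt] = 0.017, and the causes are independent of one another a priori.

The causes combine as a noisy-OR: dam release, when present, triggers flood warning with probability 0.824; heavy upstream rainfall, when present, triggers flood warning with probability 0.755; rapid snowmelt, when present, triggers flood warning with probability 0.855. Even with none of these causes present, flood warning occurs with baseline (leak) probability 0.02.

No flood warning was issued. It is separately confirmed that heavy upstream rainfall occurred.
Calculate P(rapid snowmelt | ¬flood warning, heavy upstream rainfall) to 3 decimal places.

P(rapid snowmelt | ¬flood warning, heavy upstream rainfall) ≈ 0.003

Under noisy-OR, P(flood warning | causes) = 1 − (1−0.02)·∏(1−qᵢ) over the active causes.
Numerator (weight on configurations with rapid snowmelt): 0.000434 + 0.000028 = 0.000462
Denominator P(¬flood warning | heavy upstream rainfall): 0.2401*0.733*0.983 + 0.034814*0.733*0.017 + 0.042258*0.267*0.983 + 0.006127*0.267*0.017 = 0.184554
Posterior = 0.000462 / 0.184554 ≈ 0.003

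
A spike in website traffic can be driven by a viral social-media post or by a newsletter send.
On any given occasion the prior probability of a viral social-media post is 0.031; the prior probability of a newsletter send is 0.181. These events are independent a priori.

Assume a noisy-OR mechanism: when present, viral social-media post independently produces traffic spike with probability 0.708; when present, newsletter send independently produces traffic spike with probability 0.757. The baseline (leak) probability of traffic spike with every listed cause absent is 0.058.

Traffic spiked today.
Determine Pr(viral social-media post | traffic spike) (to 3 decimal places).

Pr(viral social-media post | traffic spike) ≈ 0.115

Under noisy-OR, P(traffic spike | causes) = 1 − (1−0.058)·∏(1−qᵢ) over the active causes.
By total probability over the 4 (viral social-media post, newsletter send) configurations:
  P(traffic spike) = 0.058*0.969*0.819 + 0.771094*0.969*0.181 + 0.724936*0.031*0.819 + 0.933159*0.031*0.181
        = 0.046029 + 0.135241 + 0.018405 + 0.005236 = 0.204911
The terms with viral social-media post present sum to 0.023641, so
  P(viral social-media post | traffic spike) = 0.023641 / 0.204911 ≈ 0.115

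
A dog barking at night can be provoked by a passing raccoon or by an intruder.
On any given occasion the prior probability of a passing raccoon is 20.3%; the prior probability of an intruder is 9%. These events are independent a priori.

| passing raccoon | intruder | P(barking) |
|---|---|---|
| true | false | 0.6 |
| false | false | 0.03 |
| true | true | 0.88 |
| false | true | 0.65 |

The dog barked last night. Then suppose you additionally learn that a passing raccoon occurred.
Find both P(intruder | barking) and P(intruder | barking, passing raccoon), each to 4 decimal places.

P(barking) = 0.03*0.797*0.91 + 0.65*0.797*0.09 + 0.6*0.203*0.91 + 0.88*0.203*0.09 = 0.021758 + 0.046624 + 0.110838 + 0.016078 = 0.195298
Of this, 0.062702 comes from 0.046624 + 0.016078 (the intruder=true cases).
Hence the posterior is 0.062702/0.195298 ≈ 0.3211.

With the extra evidence:
Numerator (weight on configurations with intruder): 0.88·0.09 = 0.079200
Denominator P(barking | passing raccoon): 0.6·0.91 + 0.88·0.09 = 0.625200
P(intruder | barking, passing raccoon) = 0.079200/0.625200 ≈ 0.1267
This is intercausal reasoning (explaining away): once passing raccoon accounts for the barking, intruder becomes less likely.

P(intruder | barking) ≈ 0.3211; P(intruder | barking, passing raccoon) ≈ 0.1267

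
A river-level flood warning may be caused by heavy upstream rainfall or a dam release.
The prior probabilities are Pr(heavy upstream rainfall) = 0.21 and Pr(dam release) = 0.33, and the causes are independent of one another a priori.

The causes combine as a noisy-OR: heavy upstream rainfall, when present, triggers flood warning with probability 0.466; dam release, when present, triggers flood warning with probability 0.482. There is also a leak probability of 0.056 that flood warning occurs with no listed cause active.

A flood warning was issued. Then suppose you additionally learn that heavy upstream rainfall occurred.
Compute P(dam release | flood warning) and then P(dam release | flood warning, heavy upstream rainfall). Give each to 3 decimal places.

Under noisy-OR, P(flood warning | causes) = 1 − (1−0.056)·∏(1−qᵢ) over the active causes.
Numerator (weight on configurations with dam release): 0.133220 + 0.051204 = 0.184424
Denominator P(flood warning): 0.056×0.79×0.67 + 0.511008×0.79×0.33 + 0.495904×0.21×0.67 + 0.738878×0.21×0.33 = 0.283839
P(dam release | flood warning) = 0.184424/0.283839 ≈ 0.650

Now also conditioning on heavy upstream rainfall=true:
P(flood warning | heavy upstream rainfall) = 0.495904×0.67 + 0.738878×0.33 = 0.332256 + 0.243830 = 0.576086
Restricting to configurations with dam release present: 0.738878×0.33 = 0.243830.
P(dam release | flood warning, heavy upstream rainfall) = 0.243830 / 0.576086 ≈ 0.423
This is intercausal reasoning (explaining away): once heavy upstream rainfall accounts for the flood warning, dam release becomes less likely.

P(dam release | flood warning) ≈ 0.650; P(dam release | flood warning, heavy upstream rainfall) ≈ 0.423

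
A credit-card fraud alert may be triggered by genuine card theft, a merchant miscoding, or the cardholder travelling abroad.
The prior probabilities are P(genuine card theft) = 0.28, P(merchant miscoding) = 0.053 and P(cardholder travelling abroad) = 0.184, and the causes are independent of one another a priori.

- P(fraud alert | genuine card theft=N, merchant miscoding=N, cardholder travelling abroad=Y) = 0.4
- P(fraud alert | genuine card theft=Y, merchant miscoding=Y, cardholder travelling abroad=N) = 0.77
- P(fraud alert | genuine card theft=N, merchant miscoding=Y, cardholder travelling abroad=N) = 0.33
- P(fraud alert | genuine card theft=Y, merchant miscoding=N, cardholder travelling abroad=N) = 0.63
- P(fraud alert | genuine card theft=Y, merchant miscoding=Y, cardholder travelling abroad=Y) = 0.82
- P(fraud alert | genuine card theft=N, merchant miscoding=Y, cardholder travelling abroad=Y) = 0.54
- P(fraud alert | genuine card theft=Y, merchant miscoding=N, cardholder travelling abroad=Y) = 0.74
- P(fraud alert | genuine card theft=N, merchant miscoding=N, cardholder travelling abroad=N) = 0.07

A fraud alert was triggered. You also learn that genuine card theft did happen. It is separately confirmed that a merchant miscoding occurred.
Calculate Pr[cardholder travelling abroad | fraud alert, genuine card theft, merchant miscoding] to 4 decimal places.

Pr[cardholder travelling abroad | fraud alert, genuine card theft, merchant miscoding] ≈ 0.1936

Weight on cardholder travelling abroad=true, given the evidence: 0.82·0.184 = 0.150880
Denominator P(fraud alert | genuine card theft, merchant miscoding): 0.77·0.816 + 0.82·0.184 = 0.779200
P(cardholder travelling abroad | fraud alert, genuine card theft, merchant miscoding) = 0.150880/0.779200 ≈ 0.1936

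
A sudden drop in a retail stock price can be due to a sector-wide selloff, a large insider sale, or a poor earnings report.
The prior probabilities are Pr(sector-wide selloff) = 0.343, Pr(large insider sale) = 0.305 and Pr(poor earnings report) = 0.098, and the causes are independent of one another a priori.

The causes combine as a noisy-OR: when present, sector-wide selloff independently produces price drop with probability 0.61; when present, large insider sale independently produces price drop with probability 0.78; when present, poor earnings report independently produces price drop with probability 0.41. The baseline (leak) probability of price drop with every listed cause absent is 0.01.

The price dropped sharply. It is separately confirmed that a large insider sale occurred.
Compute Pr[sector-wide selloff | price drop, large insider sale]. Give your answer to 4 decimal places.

Under noisy-OR, P(price drop | causes) = 1 − (1−0.01)·∏(1−qᵢ) over the active causes.
Sum P(price drop|·) weighted by the priors over the 4 (sector-wide selloff, poor earnings report) configurations:
  P(price drop | large insider sale) = 0.7822*0.657*0.902 + 0.871498*0.657*0.098 + 0.915058*0.343*0.902 + 0.949884*0.343*0.098
        = 0.463543 + 0.056112 + 0.283106 + 0.031929 = 0.834690
The terms with sector-wide selloff present sum to 0.315035, so
  P(sector-wide selloff | price drop, large insider sale) = 0.315035 / 0.834690 ≈ 0.3774

Pr[sector-wide selloff | price drop, large insider sale] ≈ 0.3774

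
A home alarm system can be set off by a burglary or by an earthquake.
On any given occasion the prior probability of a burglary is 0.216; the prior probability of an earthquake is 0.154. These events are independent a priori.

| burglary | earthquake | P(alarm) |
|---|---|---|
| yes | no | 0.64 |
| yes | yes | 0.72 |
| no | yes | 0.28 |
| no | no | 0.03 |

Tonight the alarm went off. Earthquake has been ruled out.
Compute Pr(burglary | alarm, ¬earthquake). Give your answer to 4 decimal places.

Pr(burglary | alarm, ¬earthquake) ≈ 0.8546

By total probability over both values of burglary:
  P(alarm | ¬earthquake) = 0.03·0.784 + 0.64·0.216
        = 0.023520 + 0.138240 = 0.161760
The terms with burglary present sum to 0.138240, so
  P(burglary | alarm, ¬earthquake) = 0.138240 / 0.161760 ≈ 0.8546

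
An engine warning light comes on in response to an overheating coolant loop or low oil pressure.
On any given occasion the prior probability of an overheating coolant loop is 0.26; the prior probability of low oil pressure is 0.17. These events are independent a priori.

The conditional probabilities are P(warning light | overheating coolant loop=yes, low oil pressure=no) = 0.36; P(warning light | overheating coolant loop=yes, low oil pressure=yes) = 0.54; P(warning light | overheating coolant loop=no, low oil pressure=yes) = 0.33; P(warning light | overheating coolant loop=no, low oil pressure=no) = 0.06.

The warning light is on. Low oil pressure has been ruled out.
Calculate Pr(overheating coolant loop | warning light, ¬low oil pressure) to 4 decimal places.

Pr(overheating coolant loop | warning light, ¬low oil pressure) ≈ 0.6783

P(warning light | ¬low oil pressure) = 0.06×0.74 + 0.36×0.26 = 0.044400 + 0.093600 = 0.138000
Restricting to configurations with overheating coolant loop present: 0.36×0.26 = 0.093600.
Hence the posterior is 0.093600/0.138000 ≈ 0.6783.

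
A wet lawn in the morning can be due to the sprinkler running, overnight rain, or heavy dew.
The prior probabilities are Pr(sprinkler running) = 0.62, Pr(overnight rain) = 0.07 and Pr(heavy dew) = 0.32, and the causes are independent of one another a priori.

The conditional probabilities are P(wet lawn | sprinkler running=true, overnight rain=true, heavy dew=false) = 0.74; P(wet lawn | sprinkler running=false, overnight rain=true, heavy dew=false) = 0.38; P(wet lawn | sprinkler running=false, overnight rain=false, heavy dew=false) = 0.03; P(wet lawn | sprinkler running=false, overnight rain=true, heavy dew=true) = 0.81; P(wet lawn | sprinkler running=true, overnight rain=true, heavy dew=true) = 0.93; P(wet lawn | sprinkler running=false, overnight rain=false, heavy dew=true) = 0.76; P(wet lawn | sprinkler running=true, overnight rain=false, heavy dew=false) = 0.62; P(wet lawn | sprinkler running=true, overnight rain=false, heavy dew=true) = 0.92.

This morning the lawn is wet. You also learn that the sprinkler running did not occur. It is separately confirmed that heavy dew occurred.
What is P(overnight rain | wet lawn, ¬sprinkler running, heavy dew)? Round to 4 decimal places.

By total probability over both values of overnight rain:
  P(wet lawn | ¬sprinkler running, heavy dew) = 0.76×0.93 + 0.81×0.07
        = 0.706800 + 0.056700 = 0.763500
The terms with overnight rain present sum to 0.056700, so
  P(overnight rain | wet lawn, ¬sprinkler running, heavy dew) = 0.056700 / 0.763500 ≈ 0.0743

P(overnight rain | wet lawn, ¬sprinkler running, heavy dew) ≈ 0.0743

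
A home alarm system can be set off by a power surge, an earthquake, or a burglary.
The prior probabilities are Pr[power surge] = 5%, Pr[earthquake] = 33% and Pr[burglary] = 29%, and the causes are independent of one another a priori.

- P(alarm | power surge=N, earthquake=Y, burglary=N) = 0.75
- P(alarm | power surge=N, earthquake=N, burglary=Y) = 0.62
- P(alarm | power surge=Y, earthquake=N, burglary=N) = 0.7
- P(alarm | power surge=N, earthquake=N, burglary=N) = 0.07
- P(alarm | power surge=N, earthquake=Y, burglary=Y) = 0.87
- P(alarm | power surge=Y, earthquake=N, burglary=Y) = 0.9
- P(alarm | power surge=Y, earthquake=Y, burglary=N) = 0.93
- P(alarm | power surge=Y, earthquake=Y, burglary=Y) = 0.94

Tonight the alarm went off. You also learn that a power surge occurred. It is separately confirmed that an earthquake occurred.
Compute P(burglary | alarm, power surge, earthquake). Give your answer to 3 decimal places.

P(burglary | alarm, power surge, earthquake) ≈ 0.292

Numerator (weight on configurations with burglary): 0.94·0.29 = 0.272600
The normalizing constant is 0.93·0.71 + 0.94·0.29 = 0.932900
P(burglary | alarm, power surge, earthquake) = 0.272600/0.932900 ≈ 0.292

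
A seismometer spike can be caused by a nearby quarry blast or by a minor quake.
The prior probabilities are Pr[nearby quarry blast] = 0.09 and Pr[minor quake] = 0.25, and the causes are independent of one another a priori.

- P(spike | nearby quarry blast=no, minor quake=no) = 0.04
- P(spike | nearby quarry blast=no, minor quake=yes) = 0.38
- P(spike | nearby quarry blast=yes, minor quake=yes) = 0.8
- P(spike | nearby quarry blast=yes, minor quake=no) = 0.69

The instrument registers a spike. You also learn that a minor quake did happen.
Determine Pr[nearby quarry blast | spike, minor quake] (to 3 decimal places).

P(spike | minor quake) = 0.38*0.91 + 0.8*0.09 = 0.345800 + 0.072000 = 0.417800
Restricting to configurations with nearby quarry blast present: 0.8*0.09 = 0.072000.
Hence the posterior is 0.072000/0.417800 ≈ 0.172.

Pr[nearby quarry blast | spike, minor quake] ≈ 0.172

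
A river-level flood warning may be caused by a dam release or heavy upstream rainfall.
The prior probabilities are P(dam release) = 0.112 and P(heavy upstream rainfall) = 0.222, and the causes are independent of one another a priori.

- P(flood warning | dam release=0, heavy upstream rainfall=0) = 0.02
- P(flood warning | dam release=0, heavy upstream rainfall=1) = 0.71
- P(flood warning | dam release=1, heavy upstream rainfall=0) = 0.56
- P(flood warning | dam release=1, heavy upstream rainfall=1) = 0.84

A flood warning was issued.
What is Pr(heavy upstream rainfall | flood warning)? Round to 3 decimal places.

Pr(heavy upstream rainfall | flood warning) ≈ 0.720

For the numerator, keep only heavy upstream rainfall=true terms: 0.139967 + 0.020886 = 0.160853
The normalizing constant is 0.02·0.888·0.778 + 0.71·0.888·0.222 + 0.56·0.112·0.778 + 0.84·0.112·0.222 = 0.223466
P(heavy upstream rainfall | flood warning) = 0.160853/0.223466 ≈ 0.720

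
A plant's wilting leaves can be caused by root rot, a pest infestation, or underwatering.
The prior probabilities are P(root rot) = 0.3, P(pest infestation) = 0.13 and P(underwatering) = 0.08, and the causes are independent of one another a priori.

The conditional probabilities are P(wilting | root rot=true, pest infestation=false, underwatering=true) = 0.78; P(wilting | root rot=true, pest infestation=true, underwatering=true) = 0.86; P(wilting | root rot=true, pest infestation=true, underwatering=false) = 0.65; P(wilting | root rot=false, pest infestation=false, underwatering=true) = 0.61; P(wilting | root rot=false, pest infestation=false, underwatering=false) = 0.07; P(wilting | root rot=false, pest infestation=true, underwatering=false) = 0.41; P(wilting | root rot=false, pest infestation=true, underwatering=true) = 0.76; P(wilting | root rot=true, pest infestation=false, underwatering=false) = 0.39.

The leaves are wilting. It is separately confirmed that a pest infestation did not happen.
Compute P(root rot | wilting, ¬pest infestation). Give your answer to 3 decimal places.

Sum P(wilting|·) weighted by the priors over the 4 (root rot, underwatering) configurations:
  P(wilting | ¬pest infestation) = 0.07×0.7×0.92 + 0.61×0.7×0.08 + 0.39×0.3×0.92 + 0.78×0.3×0.08
        = 0.045080 + 0.034160 + 0.107640 + 0.018720 = 0.205600
The terms with root rot present sum to 0.126360, so
  P(root rot | wilting, ¬pest infestation) = 0.126360 / 0.205600 ≈ 0.615

P(root rot | wilting, ¬pest infestation) ≈ 0.615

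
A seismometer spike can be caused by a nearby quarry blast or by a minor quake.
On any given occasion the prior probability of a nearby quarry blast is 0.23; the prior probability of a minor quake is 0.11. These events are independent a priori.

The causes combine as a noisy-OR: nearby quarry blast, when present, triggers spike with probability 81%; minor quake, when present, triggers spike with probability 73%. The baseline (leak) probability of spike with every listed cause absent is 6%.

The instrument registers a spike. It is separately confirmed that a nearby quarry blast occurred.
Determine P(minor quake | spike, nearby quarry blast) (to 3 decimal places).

P(minor quake | spike, nearby quarry blast) ≈ 0.125

Under noisy-OR, P(spike | causes) = 1 − (1−0.06)·∏(1−qᵢ) over the active causes.
By total probability over both values of minor quake:
  P(spike | nearby quarry blast) = 0.8214·0.89 + 0.951778·0.11
        = 0.731046 + 0.104696 = 0.835742
Configurations with minor quake contribute 0.104696, so
  P(minor quake | spike, nearby quarry blast) = 0.104696 / 0.835742 ≈ 0.125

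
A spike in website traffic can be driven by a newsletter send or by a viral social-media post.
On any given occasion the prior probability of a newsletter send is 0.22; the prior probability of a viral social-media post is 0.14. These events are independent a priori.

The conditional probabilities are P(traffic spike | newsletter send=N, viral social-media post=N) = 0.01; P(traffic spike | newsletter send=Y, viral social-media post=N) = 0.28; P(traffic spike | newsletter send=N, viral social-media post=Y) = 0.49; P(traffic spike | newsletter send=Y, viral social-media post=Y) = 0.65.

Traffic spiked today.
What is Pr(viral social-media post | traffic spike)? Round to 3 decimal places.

Pr(viral social-media post | traffic spike) ≈ 0.552

Weight on viral social-media post=true, given the evidence: 0.053508 + 0.020020 = 0.073528
Denominator P(traffic spike): 0.01×0.78×0.86 + 0.49×0.78×0.14 + 0.28×0.22×0.86 + 0.65×0.22×0.14 = 0.133212
Posterior = 0.073528 / 0.133212 ≈ 0.552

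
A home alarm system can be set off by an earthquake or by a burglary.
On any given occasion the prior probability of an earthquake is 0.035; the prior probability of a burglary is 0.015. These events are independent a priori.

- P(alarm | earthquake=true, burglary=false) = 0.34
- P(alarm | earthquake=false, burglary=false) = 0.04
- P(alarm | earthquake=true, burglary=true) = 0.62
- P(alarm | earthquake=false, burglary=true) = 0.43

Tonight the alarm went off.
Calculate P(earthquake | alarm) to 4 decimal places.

Sum P(alarm|·) weighted by the priors over the 4 (earthquake, burglary) configurations:
  P(alarm) = 0.04·0.965·0.985 + 0.43·0.965·0.015 + 0.34·0.035·0.985 + 0.62·0.035·0.015
        = 0.038021 + 0.006224 + 0.011722 + 0.000325 = 0.056292
The terms with earthquake present sum to 0.012047, so
  P(earthquake | alarm) = 0.012047 / 0.056292 ≈ 0.2140

P(earthquake | alarm) ≈ 0.2140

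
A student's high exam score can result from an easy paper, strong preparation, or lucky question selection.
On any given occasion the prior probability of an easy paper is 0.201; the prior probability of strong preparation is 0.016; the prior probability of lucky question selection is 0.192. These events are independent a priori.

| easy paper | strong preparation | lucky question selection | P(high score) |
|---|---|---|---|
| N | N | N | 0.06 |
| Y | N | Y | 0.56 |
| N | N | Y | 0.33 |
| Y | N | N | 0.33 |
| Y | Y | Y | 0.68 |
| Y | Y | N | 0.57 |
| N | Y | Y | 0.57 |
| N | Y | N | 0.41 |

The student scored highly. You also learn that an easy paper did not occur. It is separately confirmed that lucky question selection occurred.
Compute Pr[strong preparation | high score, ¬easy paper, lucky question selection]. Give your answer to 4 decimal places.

P(high score | ¬easy paper, lucky question selection) = 0.33*0.984 + 0.57*0.016 = 0.324720 + 0.009120 = 0.333840
The strong preparation-present share is 0.57*0.016 = 0.009120.
Hence the posterior is 0.009120/0.333840 ≈ 0.0273.

Pr[strong preparation | high score, ¬easy paper, lucky question selection] ≈ 0.0273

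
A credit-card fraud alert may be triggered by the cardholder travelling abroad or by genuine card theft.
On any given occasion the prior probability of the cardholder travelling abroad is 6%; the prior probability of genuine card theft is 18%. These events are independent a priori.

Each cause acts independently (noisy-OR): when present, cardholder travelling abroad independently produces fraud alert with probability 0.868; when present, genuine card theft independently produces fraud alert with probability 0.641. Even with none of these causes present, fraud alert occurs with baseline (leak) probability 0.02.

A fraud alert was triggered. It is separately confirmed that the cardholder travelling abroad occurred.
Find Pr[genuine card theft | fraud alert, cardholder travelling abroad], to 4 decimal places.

Under noisy-OR, P(fraud alert | causes) = 1 − (1−0.02)·∏(1−qᵢ) over the active causes.
P(fraud alert | cardholder travelling abroad) = 0.87064×0.82 + 0.95356×0.18 = 0.713925 + 0.171641 = 0.885566
The genuine card theft-present share is 0.95356×0.18 = 0.171641.
Hence the posterior is 0.171641/0.885566 ≈ 0.1938.

Pr[genuine card theft | fraud alert, cardholder travelling abroad] ≈ 0.1938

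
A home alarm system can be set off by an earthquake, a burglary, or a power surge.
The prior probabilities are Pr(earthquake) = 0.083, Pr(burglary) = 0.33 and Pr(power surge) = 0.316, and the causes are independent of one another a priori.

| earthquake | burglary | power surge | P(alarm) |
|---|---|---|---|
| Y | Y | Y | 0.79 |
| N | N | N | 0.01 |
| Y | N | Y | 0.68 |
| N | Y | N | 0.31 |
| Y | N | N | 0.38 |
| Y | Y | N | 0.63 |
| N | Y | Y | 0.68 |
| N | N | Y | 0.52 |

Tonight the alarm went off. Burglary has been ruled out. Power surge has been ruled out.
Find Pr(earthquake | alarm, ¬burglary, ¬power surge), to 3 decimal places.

P(alarm | ¬burglary, ¬power surge) = 0.01×0.917 + 0.38×0.083 = 0.009170 + 0.031540 = 0.040710
Restricting to configurations with earthquake present: 0.38×0.083 = 0.031540.
P(earthquake | alarm, ¬burglary, ¬power surge) = 0.031540 / 0.040710 ≈ 0.775

Pr(earthquake | alarm, ¬burglary, ¬power surge) ≈ 0.775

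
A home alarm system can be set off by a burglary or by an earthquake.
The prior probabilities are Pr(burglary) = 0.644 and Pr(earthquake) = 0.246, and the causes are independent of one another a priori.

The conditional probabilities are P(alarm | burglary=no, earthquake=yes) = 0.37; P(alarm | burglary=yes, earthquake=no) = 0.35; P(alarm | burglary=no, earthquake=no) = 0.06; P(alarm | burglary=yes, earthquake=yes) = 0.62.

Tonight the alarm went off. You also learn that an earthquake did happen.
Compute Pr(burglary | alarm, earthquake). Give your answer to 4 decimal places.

Pr(burglary | alarm, earthquake) ≈ 0.7519

Sum P(alarm|·) weighted by the priors over both values of burglary:
  P(alarm | earthquake) = 0.37·0.356 + 0.62·0.644
        = 0.131720 + 0.399280 = 0.531000
The terms with burglary present sum to 0.399280, so
  P(burglary | alarm, earthquake) = 0.399280 / 0.531000 ≈ 0.7519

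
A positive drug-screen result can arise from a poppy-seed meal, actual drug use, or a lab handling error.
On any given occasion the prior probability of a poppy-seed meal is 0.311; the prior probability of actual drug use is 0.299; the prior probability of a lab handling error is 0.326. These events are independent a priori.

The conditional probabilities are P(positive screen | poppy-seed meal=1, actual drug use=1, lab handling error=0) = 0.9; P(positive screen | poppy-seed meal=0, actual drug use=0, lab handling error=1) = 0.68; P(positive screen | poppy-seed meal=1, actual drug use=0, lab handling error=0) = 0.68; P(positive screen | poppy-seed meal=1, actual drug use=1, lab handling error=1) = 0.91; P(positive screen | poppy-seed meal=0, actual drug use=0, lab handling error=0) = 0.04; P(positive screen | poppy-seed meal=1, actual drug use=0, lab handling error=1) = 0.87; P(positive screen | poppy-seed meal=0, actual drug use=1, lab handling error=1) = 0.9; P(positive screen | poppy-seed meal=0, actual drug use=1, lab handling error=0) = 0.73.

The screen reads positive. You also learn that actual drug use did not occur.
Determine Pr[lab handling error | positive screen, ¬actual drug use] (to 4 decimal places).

Enumerate the 4 (poppy-seed meal, lab handling error) configurations and weight by the priors:
  P(positive screen | ¬actual drug use) = 0.04*0.689*0.674 + 0.68*0.689*0.326 + 0.68*0.311*0.674 + 0.87*0.311*0.326
        = 0.018575 + 0.152738 + 0.142538 + 0.088206 = 0.402057
The terms with lab handling error present sum to 0.240944, so
  P(lab handling error | positive screen, ¬actual drug use) = 0.240944 / 0.402057 ≈ 0.5993

Pr[lab handling error | positive screen, ¬actual drug use] ≈ 0.5993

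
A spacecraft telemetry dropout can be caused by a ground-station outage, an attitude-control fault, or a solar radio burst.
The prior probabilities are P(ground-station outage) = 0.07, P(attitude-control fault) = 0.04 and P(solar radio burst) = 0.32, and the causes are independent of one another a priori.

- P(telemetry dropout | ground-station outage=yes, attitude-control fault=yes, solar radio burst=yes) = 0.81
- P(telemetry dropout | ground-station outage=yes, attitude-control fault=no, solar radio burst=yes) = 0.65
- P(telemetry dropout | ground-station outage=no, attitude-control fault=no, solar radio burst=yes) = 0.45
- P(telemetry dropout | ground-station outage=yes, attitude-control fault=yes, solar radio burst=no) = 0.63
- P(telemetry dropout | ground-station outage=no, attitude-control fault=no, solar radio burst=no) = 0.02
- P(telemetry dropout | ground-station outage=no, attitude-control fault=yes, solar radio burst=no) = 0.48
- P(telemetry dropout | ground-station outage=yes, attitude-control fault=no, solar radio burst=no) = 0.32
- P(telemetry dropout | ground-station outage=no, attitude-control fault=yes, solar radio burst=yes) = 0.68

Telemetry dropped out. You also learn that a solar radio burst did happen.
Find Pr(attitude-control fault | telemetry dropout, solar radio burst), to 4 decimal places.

Enumerate the 4 (ground-station outage, attitude-control fault) configurations and weight by the priors:
  P(telemetry dropout | solar radio burst) = 0.45·0.93·0.96 + 0.68·0.93·0.04 + 0.65·0.07·0.96 + 0.81·0.07·0.04
        = 0.401760 + 0.025296 + 0.043680 + 0.002268 = 0.473004
Configurations with attitude-control fault contribute 0.027564, so
  P(attitude-control fault | telemetry dropout, solar radio burst) = 0.027564 / 0.473004 ≈ 0.0583

Pr(attitude-control fault | telemetry dropout, solar radio burst) ≈ 0.0583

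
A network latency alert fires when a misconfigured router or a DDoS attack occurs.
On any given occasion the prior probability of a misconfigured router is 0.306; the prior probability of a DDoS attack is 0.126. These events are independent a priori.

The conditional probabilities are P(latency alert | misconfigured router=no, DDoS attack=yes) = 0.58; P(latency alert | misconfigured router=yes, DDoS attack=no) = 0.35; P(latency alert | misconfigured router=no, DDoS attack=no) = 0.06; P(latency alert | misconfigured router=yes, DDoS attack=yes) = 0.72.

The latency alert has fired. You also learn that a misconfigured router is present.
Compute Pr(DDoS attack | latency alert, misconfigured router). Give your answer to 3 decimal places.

P(latency alert | misconfigured router) = 0.35×0.874 + 0.72×0.126 = 0.305900 + 0.090720 = 0.396620
The DDoS attack-present share is 0.72×0.126 = 0.090720.
Hence the posterior is 0.090720/0.396620 ≈ 0.229.

Pr(DDoS attack | latency alert, misconfigured router) ≈ 0.229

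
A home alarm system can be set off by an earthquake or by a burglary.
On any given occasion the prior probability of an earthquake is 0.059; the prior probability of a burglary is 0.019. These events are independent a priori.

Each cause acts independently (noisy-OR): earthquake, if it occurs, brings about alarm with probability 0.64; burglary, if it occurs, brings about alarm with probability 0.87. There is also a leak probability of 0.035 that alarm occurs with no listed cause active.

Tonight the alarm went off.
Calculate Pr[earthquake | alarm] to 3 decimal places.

Under noisy-OR, P(alarm | causes) = 1 − (1−0.035)·∏(1−qᵢ) over the active causes.
By total probability over the 4 (earthquake, burglary) configurations:
  P(alarm) = 0.035×0.941×0.981 + 0.87455×0.941×0.019 + 0.6526×0.059×0.981 + 0.954838×0.059×0.019
        = 0.032309 + 0.015636 + 0.037772 + 0.001070 = 0.086787
Keeping only the earthquake-present terms gives 0.038842, so
  P(earthquake | alarm) = 0.038842 / 0.086787 ≈ 0.448

Pr[earthquake | alarm] ≈ 0.448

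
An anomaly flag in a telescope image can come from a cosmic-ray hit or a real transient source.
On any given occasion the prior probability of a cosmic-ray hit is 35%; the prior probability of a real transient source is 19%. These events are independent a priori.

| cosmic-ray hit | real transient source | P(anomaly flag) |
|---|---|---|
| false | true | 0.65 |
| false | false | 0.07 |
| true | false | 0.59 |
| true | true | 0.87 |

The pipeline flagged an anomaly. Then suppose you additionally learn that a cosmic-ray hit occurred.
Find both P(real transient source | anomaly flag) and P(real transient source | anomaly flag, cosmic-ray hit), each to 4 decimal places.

P(real transient source | anomaly flag) ≈ 0.4036; P(real transient source | anomaly flag, cosmic-ray hit) ≈ 0.2570

Enumerate the 4 (cosmic-ray hit, real transient source) configurations and weight by the priors:
  P(anomaly flag) = 0.07·0.65·0.81 + 0.65·0.65·0.19 + 0.59·0.35·0.81 + 0.87·0.35·0.19
        = 0.036855 + 0.080275 + 0.167265 + 0.057855 = 0.342250
Configurations with real transient source contribute 0.138130, so
  P(real transient source | anomaly flag) = 0.138130 / 0.342250 ≈ 0.4036

With the extra evidence:
P(anomaly flag | cosmic-ray hit) = 0.59*0.81 + 0.87*0.19 = 0.477900 + 0.165300 = 0.643200
Of this, 0.165300 comes from 0.87*0.19 (the real transient source=true cases).
So P(real transient source | anomaly flag, cosmic-ray hit) = 0.165300/0.643200 ≈ 0.2570.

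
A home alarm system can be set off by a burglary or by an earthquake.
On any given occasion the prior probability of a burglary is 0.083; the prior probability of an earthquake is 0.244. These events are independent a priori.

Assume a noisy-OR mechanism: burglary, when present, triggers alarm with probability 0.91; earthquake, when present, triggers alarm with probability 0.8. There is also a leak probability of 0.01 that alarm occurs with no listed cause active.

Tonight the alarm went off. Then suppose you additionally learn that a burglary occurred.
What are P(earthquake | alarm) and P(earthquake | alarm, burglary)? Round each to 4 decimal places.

P(earthquake | alarm) ≈ 0.7567; P(earthquake | alarm, burglary) ≈ 0.2582

Under noisy-OR, P(alarm | causes) = 1 − (1−0.01)·∏(1−qᵢ) over the active causes.
Sum P(alarm|·) weighted by the priors over the 4 (burglary, earthquake) configurations:
  P(alarm) = 0.01·0.917·0.756 + 0.802·0.917·0.244 + 0.9109·0.083·0.756 + 0.98218·0.083·0.244
        = 0.006933 + 0.179446 + 0.057157 + 0.019891 = 0.263427
Keeping only the earthquake-present terms gives 0.199337, so
  P(earthquake | alarm) = 0.199337 / 0.263427 ≈ 0.7567

Now condition on the additional information:
Enumerate both values of earthquake and weight by the priors:
  P(alarm | burglary) = 0.9109·0.756 + 0.98218·0.244
        = 0.688640 + 0.239652 = 0.928292
Configurations with earthquake contribute 0.239652, so
  P(earthquake | alarm, burglary) = 0.239652 / 0.928292 ≈ 0.2582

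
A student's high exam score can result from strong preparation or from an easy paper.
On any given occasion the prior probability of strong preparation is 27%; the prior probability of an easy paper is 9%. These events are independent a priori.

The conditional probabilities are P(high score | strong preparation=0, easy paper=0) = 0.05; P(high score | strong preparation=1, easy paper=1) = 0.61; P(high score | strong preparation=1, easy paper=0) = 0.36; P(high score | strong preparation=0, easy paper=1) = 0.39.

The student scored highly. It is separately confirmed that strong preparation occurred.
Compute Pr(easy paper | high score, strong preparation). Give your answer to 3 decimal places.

Pr(easy paper | high score, strong preparation) ≈ 0.144

For the numerator, keep only easy paper=true terms: 0.61*0.09 = 0.054900
Normalizer over all consistent configurations: 0.36*0.91 + 0.61*0.09 = 0.382500
Posterior = 0.054900 / 0.382500 ≈ 0.144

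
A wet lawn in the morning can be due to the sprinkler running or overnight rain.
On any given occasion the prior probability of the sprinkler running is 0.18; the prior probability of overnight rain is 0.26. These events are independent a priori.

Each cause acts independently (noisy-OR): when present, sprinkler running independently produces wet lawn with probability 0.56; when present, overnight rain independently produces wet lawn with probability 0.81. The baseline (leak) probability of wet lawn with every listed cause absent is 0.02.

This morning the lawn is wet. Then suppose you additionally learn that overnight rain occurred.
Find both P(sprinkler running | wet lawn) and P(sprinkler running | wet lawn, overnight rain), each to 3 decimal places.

Under noisy-OR, P(wet lawn | causes) = 1 − (1−0.02)·∏(1−qᵢ) over the active causes.
By total probability over the 4 (sprinkler running, overnight rain) configurations:
  P(wet lawn) = 0.02·0.82·0.74 + 0.8138·0.82·0.26 + 0.5688·0.18·0.74 + 0.918072·0.18·0.26
        = 0.012136 + 0.173502 + 0.075764 + 0.042966 = 0.304368
The terms with sprinkler running present sum to 0.118730, so
  P(sprinkler running | wet lawn) = 0.118730 / 0.304368 ≈ 0.390

Now condition on the additional information:
Numerator (weight on configurations with sprinkler running): 0.918072·0.18 = 0.165253
Denominator P(wet lawn | overnight rain): 0.8138·0.82 + 0.918072·0.18 = 0.832569
P(sprinkler running | wet lawn, overnight rain) = 0.165253/0.832569 ≈ 0.198
Conditioning on overnight rain lowers the posterior on sprinkler running: the classic explaining-away effect in a common-effect structure.

P(sprinkler running | wet lawn) ≈ 0.390; P(sprinkler running | wet lawn, overnight rain) ≈ 0.198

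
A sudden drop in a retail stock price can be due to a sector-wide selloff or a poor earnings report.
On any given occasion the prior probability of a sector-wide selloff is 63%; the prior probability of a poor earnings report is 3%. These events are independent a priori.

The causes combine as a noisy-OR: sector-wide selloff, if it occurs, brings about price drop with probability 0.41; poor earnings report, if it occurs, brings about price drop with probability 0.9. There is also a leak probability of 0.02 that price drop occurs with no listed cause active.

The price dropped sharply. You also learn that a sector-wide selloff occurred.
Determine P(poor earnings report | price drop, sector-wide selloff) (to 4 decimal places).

Under noisy-OR, P(price drop | causes) = 1 − (1−0.02)·∏(1−qᵢ) over the active causes.
P(price drop | sector-wide selloff) = 0.4218×0.97 + 0.94218×0.03 = 0.409146 + 0.028265 = 0.437411
Of this, 0.028265 comes from 0.94218×0.03 (the poor earnings report=true cases).
P(poor earnings report | price drop, sector-wide selloff) = 0.028265 / 0.437411 ≈ 0.0646

P(poor earnings report | price drop, sector-wide selloff) ≈ 0.0646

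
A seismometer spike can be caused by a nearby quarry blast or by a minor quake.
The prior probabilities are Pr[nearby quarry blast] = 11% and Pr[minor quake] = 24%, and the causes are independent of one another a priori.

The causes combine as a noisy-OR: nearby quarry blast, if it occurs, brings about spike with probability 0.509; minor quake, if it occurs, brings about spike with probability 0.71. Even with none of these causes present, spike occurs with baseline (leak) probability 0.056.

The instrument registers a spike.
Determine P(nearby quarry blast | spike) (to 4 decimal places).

P(nearby quarry blast | spike) ≈ 0.2597

Under noisy-OR, P(spike | causes) = 1 − (1−0.056)·∏(1−qᵢ) over the active causes.
P(spike) = 0.056·0.89·0.76 + 0.72624·0.89·0.24 + 0.536496·0.11·0.76 + 0.865584·0.11·0.24 = 0.037878 + 0.155125 + 0.044851 + 0.022851 = 0.260705
Restricting to configurations with nearby quarry blast present: 0.044851 + 0.022851 = 0.067702.
So P(nearby quarry blast | spike) = 0.067702/0.260705 ≈ 0.2597.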